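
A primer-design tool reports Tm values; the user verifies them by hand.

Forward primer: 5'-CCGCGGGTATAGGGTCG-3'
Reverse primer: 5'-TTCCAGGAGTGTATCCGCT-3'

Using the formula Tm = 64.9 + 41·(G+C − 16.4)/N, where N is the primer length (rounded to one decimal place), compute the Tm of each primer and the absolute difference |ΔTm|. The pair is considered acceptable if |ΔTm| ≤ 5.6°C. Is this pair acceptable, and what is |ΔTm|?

|ΔTm| = 3.2°C; the pair is acceptable.

Forward: G+C = 12, N = 17 → Tm = 64.9 + 41·(12 − 16.4)/17 = 54.3°C.
Reverse: G+C = 10, N = 19 → Tm = 64.9 + 41·(10 − 16.4)/19 = 51.1°C.
|ΔTm| = |54.3 − 51.1| = 3.2°C, ≤ 5.6°C.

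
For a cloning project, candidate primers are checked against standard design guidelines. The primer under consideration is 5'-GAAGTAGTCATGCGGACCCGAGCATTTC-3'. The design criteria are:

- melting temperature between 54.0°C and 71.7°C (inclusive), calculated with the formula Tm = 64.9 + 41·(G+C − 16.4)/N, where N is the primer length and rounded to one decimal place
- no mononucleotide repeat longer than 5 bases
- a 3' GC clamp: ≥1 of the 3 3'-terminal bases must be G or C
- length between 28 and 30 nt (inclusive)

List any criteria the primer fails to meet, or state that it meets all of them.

Meets all criteria.

Base counts: A=7, T=6, G=8, C=7 (length 28).
Tm: Tm = 64.9 + 41·(15 − 16.4)/28 = 62.9°C ✓
homopolymer run: longest run = 3 ✓
GC clamp: 3' end TTC has 1 G/C ✓
length: length 28 ✓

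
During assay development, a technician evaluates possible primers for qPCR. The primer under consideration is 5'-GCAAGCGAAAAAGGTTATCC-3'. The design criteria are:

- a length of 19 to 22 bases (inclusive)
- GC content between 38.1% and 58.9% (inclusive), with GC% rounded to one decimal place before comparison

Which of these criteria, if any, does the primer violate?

Meets all criteria.

Base counts: A=8, T=3, G=5, C=4 (length 20).
length: length 20 ✓
GC content: GC 9/20 = 45.0% ✓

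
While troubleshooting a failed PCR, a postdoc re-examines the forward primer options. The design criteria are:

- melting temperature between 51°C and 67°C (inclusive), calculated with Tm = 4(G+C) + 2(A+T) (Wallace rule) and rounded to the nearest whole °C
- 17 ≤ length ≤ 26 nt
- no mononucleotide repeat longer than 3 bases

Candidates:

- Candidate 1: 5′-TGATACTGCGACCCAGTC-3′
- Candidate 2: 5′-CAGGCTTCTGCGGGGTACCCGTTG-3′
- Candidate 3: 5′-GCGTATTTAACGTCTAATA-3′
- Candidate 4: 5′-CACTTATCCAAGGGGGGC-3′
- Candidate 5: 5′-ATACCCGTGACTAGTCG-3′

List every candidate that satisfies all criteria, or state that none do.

Candidate 1 (18 nt, A=4 T=4 G=4 C=6): Tm = 2·8 + 4·10 = 56°C ✓; length 18 ✓; longest run = 3 ✓ — passes.
Candidate 2 (24 nt, A=2 T=6 G=9 C=7): Tm = 2·8 + 4·16 = 80°C, outside 51–67°C ✗; length 24 ✓; longest run = 4, exceeds 3 ✗ — fails.
Candidate 3 (19 nt, A=6 T=7 G=3 C=3): Tm = 2·13 + 4·6 = 50°C, outside 51–67°C ✗; length 19 ✓; longest run = 3 ✓ — fails.
Candidate 4 (18 nt, A=4 T=3 G=6 C=5): Tm = 2·7 + 4·11 = 58°C ✓; length 18 ✓; longest run = 6, exceeds 3 ✗ — fails.
Candidate 5 (17 nt, A=4 T=4 G=4 C=5): Tm = 2·8 + 4·9 = 52°C ✓; length 17 ✓; longest run = 3 ✓ — passes.

Candidate 1 and Candidate 5.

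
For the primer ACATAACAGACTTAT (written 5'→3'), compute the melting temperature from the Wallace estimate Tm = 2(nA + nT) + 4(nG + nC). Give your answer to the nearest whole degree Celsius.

Base counts: A=7, T=4, G=1, C=3 (length 15).
Tm = 2·(7+4) + 4·(1+3) = 2·11 + 4·4 = 22 + 16 = 38°C.

38°C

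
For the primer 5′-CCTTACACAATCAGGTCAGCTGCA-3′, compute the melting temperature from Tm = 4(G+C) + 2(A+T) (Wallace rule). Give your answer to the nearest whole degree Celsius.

72°C

Base counts: A=7, T=5, G=4, C=8 (length 24).
Tm = 2·(7+5) + 4·(4+8) = 2·12 + 4·12 = 24 + 48 = 72°C.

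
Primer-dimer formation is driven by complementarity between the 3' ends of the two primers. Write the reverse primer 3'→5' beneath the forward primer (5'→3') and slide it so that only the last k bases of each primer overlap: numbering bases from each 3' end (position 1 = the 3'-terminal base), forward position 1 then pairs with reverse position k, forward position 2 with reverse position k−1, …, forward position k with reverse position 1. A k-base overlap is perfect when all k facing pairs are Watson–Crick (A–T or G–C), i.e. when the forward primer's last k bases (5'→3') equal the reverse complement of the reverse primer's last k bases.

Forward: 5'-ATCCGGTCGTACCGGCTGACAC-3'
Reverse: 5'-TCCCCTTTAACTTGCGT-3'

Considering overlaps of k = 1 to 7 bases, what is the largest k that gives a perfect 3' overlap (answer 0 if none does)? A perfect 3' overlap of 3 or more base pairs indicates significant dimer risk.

Longest perfect overlap: 2 complementary base pairs; below the dimer-risk threshold (threshold 3).

Last 7 bases (5'→3') — forward …CTGACAC, reverse …CTTGCGT.
Reverse complement of the reverse primer's last 7 bases: ACGCAAG; its first k bases are the reverse complement of the reverse primer's last k bases, so a perfect k-base overlap needs the forward primer's last k bases to equal them.
Comparing (forward last k vs required): k=1: C vs A ✗; k=2: AC vs AC ✓; k=3: CAC vs ACG ✗; k=4: ACAC vs ACGC ✗; k=5: GACAC vs ACGCA ✗; k=6: TGACAC vs ACGCAA ✗; k=7: CTGACAC vs ACGCAAG ✗.
Only k = 2 is perfect, so the longest perfect 3' overlap is 2.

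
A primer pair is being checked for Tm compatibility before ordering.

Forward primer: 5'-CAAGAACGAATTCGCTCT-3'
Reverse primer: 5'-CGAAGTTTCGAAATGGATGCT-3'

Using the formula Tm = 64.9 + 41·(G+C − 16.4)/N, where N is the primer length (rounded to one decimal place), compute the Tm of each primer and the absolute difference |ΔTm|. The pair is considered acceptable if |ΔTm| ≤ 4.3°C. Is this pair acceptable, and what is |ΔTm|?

Forward: G+C = 8, N = 18 → Tm = 64.9 + 41·(8 − 16.4)/18 = 45.8°C.
Reverse: G+C = 9, N = 21 → Tm = 64.9 + 41·(9 − 16.4)/21 = 50.5°C.
|ΔTm| = |45.8 − 50.5| = 4.7°C, > 4.3°C.

|ΔTm| = 4.7°C; the pair is not acceptable.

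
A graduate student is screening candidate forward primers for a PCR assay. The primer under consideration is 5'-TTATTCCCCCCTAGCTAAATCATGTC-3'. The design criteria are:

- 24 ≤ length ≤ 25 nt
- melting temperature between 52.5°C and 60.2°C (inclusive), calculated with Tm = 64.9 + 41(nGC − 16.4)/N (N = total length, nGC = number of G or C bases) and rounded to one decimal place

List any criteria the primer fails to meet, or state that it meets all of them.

Fails: length.

Base counts: A=6, T=9, G=2, C=9 (length 26).
length: length 26, outside 24–25 ✗
Tm: Tm = 64.9 + 41·(11 − 16.4)/26 = 56.4°C ✓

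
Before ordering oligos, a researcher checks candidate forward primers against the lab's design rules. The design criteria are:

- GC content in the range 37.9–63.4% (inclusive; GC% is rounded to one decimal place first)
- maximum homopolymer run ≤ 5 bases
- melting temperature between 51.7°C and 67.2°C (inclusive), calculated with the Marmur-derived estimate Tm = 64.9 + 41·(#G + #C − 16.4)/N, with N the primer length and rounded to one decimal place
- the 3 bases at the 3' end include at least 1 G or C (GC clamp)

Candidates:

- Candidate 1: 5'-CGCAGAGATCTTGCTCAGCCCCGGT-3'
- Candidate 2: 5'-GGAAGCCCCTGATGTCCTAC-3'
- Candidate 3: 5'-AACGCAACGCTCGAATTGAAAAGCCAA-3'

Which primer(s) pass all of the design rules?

Candidate 2 and Candidate 3.

Candidate 1 (25 nt, A=4 T=5 G=7 C=9): GC 16/25 = 64.0%, outside 37.9–63.4% ✗; longest run = 4 ✓; Tm = 64.9 + 41·(16 − 16.4)/25 = 64.2°C ✓; 3' end GGT has 2 G/C ✓ — fails.
Candidate 2 (20 nt, A=4 T=4 G=5 C=7): GC 12/20 = 60.0% ✓; longest run = 4 ✓; Tm = 64.9 + 41·(12 − 16.4)/20 = 55.9°C ✓; 3' end TAC has 1 G/C ✓ — passes.
Candidate 3 (27 nt, A=12 T=3 G=5 C=7): GC 12/27 = 44.4% ✓; longest run = 4 ✓; Tm = 64.9 + 41·(12 − 16.4)/27 = 58.2°C ✓; 3' end CAA has 1 G/C ✓ — passes.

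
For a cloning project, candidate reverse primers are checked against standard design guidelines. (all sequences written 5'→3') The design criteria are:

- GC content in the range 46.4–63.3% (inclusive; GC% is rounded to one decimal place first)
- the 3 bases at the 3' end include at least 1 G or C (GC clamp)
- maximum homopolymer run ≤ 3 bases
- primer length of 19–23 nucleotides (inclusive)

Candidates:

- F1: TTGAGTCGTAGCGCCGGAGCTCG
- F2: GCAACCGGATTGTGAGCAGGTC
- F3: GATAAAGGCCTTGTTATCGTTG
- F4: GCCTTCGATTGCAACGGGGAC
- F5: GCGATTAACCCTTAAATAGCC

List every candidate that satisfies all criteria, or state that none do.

F2 only.

F1 (23 nt, A=3 T=5 G=9 C=6): GC 15/23 = 65.2%, outside 46.4–63.3% ✗; 3' end TCG has 2 G/C ✓; longest run = 2 ✓; length 23 ✓ — fails.
F2 (22 nt, A=5 T=4 G=8 C=5): GC 13/22 = 59.1% ✓; 3' end GTC has 2 G/C ✓; longest run = 2 ✓; length 22 ✓ — passes.
F3 (22 nt, A=5 T=8 G=6 C=3): GC 9/22 = 40.9%, outside 46.4–63.3% ✗; 3' end TTG has 1 G/C ✓; longest run = 3 ✓; length 22 ✓ — fails.
F4 (21 nt, A=4 T=4 G=7 C=6): GC 13/21 = 61.9% ✓; 3' end GAC has 2 G/C ✓; longest run = 4, exceeds 3 ✗; length 21 ✓ — fails.
F5 (21 nt, A=7 T=5 G=3 C=6): GC 9/21 = 42.9%, outside 46.4–63.3% ✗; 3' end GCC has 3 G/C ✓; longest run = 3 ✓; length 21 ✓ — fails.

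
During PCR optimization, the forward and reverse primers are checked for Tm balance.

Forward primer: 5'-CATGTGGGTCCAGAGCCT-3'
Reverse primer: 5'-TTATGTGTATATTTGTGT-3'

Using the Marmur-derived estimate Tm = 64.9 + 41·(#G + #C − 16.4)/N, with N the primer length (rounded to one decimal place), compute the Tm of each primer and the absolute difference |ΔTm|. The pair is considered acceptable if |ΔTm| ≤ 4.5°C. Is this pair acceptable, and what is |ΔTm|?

Forward: G+C = 11, N = 18 → Tm = 64.9 + 41·(11 − 16.4)/18 = 52.6°C.
Reverse: G+C = 4, N = 18 → Tm = 64.9 + 41·(4 − 16.4)/18 = 36.7°C.
|ΔTm| = |52.6 − 36.7| = 15.9°C, > 4.5°C.

|ΔTm| = 15.9°C; the pair is not acceptable.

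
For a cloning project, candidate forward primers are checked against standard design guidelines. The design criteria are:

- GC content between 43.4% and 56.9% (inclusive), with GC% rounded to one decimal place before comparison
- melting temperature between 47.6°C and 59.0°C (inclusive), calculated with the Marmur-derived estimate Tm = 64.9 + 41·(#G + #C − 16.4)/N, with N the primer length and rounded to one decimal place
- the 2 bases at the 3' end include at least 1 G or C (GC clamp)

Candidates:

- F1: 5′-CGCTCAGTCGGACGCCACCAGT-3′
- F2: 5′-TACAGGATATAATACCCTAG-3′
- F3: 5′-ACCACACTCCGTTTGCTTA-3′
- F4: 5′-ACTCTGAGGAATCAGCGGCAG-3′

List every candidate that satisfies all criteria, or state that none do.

None of the candidates satisfy all criteria.

F1 (22 nt, A=4 T=3 G=6 C=9): GC 15/22 = 68.2%, outside 43.4–56.9% ✗; Tm = 64.9 + 41·(15 − 16.4)/22 = 62.3°C, outside 47.6–59.0°C ✗; 3' end GT has 1 G/C ✓ — fails.
F2 (20 nt, A=8 T=5 G=3 C=4): GC 7/20 = 35.0%, outside 43.4–56.9% ✗; Tm = 64.9 + 41·(7 − 16.4)/20 = 45.6°C, outside 47.6–59.0°C ✗; 3' end AG has 1 G/C ✓ — fails.
F3 (19 nt, A=4 T=6 G=2 C=7): GC 9/19 = 47.4% ✓; Tm = 64.9 + 41·(9 − 16.4)/19 = 48.9°C ✓; 3' end TA has 0 G/C, need ≥1 ✗ — fails.
F4 (21 nt, A=6 T=3 G=7 C=5): GC 12/21 = 57.1%, outside 43.4–56.9% ✗; Tm = 64.9 + 41·(12 − 16.4)/21 = 56.3°C ✓; 3' end AG has 1 G/C ✓ — fails.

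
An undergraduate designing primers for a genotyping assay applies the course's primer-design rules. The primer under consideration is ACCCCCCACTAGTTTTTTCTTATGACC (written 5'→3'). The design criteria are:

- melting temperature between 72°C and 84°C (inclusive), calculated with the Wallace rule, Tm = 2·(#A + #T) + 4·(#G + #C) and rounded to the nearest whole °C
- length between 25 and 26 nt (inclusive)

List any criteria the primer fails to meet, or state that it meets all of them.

Base counts: A=5, T=10, G=2, C=10 (length 27).
Tm: Tm = 2·15 + 4·12 = 78°C ✓
length: length 27, outside 25–26 ✗

Fails: length.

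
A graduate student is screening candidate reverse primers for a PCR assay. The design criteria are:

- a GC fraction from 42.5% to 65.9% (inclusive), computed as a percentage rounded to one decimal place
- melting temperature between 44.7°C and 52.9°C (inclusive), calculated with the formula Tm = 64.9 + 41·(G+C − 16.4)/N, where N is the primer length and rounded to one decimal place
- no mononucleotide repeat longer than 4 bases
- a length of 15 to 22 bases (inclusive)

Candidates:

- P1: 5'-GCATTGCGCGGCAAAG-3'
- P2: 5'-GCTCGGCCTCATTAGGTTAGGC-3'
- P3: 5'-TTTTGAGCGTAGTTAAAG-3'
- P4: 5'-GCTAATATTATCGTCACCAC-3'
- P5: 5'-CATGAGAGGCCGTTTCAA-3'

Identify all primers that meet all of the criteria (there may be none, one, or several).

P1 (16 nt, A=4 T=2 G=6 C=4): GC 10/16 = 62.5% ✓; Tm = 64.9 + 41·(10 − 16.4)/16 = 48.5°C ✓; longest run = 3 ✓; length 16 ✓ — passes.
P2 (22 nt, A=3 T=6 G=7 C=6): GC 13/22 = 59.1% ✓; Tm = 64.9 + 41·(13 − 16.4)/22 = 58.6°C, outside 44.7–52.9°C ✗; longest run = 2 ✓; length 22 ✓ — fails.
P3 (18 nt, A=5 T=7 G=5 C=1): GC 6/18 = 33.3%, outside 42.5–65.9% ✗; Tm = 64.9 + 41·(6 − 16.4)/18 = 41.2°C, outside 44.7–52.9°C ✗; longest run = 4 ✓; length 18 ✓ — fails.
P4 (20 nt, A=6 T=6 G=2 C=6): GC 8/20 = 40.0%, outside 42.5–65.9% ✗; Tm = 64.9 + 41·(8 − 16.4)/20 = 47.7°C ✓; longest run = 2 ✓; length 20 ✓ — fails.
P5 (18 nt, A=5 T=4 G=5 C=4): GC 9/18 = 50.0% ✓; Tm = 64.9 + 41·(9 − 16.4)/18 = 48.0°C ✓; longest run = 3 ✓; length 18 ✓ — passes.

P1 and P5.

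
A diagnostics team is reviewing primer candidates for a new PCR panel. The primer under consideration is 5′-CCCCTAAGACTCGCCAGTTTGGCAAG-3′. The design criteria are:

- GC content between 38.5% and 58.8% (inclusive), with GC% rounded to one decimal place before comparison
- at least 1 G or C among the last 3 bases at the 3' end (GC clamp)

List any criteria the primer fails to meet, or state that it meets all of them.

Meets all criteria.

Base counts: A=6, T=5, G=6, C=9 (length 26).
GC content: GC 15/26 = 57.7% ✓
GC clamp: 3' end AAG has 1 G/C ✓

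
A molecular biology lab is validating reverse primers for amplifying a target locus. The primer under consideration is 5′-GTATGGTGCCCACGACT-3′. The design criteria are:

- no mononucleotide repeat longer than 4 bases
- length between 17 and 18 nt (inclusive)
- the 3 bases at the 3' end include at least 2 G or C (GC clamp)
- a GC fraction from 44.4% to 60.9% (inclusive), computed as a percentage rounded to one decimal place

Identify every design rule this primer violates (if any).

Fails: GC clamp.

Base counts: A=3, T=4, G=5, C=5 (length 17).
homopolymer run: longest run = 3 ✓
length: length 17 ✓
GC clamp: 3' end ACT has 1 G/C, need ≥2 ✗
GC content: GC 10/17 = 58.8% ✓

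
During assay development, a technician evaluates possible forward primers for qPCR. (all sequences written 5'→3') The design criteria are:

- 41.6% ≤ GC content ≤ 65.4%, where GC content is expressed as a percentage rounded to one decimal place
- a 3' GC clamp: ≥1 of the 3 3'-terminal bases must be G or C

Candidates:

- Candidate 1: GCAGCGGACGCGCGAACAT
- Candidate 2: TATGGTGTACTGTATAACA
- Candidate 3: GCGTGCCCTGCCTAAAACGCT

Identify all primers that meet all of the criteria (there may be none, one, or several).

Candidate 3 only.

Candidate 1 (19 nt, A=5 T=1 G=7 C=6): GC 13/19 = 68.4%, outside 41.6–65.4% ✗; 3' end CAT has 1 G/C ✓ — fails.
Candidate 2 (19 nt, A=6 T=7 G=4 C=2): GC 6/19 = 31.6%, outside 41.6–65.4% ✗; 3' end ACA has 1 G/C ✓ — fails.
Candidate 3 (21 nt, A=4 T=4 G=5 C=8): GC 13/21 = 61.9% ✓; 3' end GCT has 2 G/C ✓ — passes.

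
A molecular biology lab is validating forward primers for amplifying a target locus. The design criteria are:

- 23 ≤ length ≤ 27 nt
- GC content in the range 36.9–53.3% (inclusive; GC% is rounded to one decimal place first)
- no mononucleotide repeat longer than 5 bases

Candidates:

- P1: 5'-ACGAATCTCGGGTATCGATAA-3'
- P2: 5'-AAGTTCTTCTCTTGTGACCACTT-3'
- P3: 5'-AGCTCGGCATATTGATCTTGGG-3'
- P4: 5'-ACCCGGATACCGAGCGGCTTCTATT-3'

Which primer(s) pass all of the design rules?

P2 only.

P1 (21 nt, A=7 T=5 G=5 C=4): length 21, outside 23–27 ✗; GC 9/21 = 42.9% ✓; longest run = 3 ✓ — fails.
P2 (23 nt, A=4 T=10 G=3 C=6): length 23 ✓; GC 9/23 = 39.1% ✓; longest run = 2 ✓ — passes.
P3 (22 nt, A=4 T=7 G=7 C=4): length 22, outside 23–27 ✗; GC 11/22 = 50.0% ✓; longest run = 3 ✓ — fails.
P4 (25 nt, A=5 T=6 G=6 C=8): length 25 ✓; GC 14/25 = 56.0%, outside 36.9–53.3% ✗; longest run = 3 ✓ — fails.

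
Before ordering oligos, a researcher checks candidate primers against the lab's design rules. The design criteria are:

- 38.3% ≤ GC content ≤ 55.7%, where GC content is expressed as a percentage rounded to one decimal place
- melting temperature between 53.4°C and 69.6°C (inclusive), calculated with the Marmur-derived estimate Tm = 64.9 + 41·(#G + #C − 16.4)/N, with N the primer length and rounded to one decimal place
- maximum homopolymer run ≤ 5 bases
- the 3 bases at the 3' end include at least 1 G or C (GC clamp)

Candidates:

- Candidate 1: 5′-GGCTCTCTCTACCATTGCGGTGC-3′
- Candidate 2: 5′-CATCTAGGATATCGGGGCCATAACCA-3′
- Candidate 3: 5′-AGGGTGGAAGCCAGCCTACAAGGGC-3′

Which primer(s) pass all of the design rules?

Candidate 1 (23 nt, A=2 T=7 G=6 C=8): GC 14/23 = 60.9%, outside 38.3–55.7% ✗; Tm = 64.9 + 41·(14 − 16.4)/23 = 60.6°C ✓; longest run = 2 ✓; 3' end TGC has 2 G/C ✓ — fails.
Candidate 2 (26 nt, A=8 T=5 G=6 C=7): GC 13/26 = 50.0% ✓; Tm = 64.9 + 41·(13 − 16.4)/26 = 59.5°C ✓; longest run = 4 ✓; 3' end CCA has 2 G/C ✓ — passes.
Candidate 3 (25 nt, A=7 T=2 G=10 C=6): GC 16/25 = 64.0%, outside 38.3–55.7% ✗; Tm = 64.9 + 41·(16 − 16.4)/25 = 64.2°C ✓; longest run = 3 ✓; 3' end GGC has 3 G/C ✓ — fails.

Candidate 2 only.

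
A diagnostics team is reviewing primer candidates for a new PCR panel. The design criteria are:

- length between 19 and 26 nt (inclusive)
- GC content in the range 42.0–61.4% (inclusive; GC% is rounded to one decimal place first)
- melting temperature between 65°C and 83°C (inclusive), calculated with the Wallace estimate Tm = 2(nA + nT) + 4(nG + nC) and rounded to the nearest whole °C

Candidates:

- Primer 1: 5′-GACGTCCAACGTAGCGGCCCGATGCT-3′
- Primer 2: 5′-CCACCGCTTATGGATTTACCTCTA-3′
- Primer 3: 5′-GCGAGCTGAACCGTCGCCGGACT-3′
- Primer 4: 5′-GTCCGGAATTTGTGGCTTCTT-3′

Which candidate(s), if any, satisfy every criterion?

Primer 1 (26 nt, A=5 T=4 G=8 C=9): length 26 ✓; GC 17/26 = 65.4%, outside 42.0–61.4% ✗; Tm = 2·9 + 4·17 = 86°C, outside 65–83°C ✗ — fails.
Primer 2 (24 nt, A=5 T=8 G=3 C=8): length 24 ✓; GC 11/24 = 45.8% ✓; Tm = 2·13 + 4·11 = 70°C ✓ — passes.
Primer 3 (23 nt, A=4 T=3 G=8 C=8): length 23 ✓; GC 16/23 = 69.6%, outside 42.0–61.4% ✗; Tm = 2·7 + 4·16 = 78°C ✓ — fails.
Primer 4 (21 nt, A=2 T=9 G=6 C=4): length 21 ✓; GC 10/21 = 47.6% ✓; Tm = 2·11 + 4·10 = 62°C, outside 65–83°C ✗ — fails.

Primer 2 only.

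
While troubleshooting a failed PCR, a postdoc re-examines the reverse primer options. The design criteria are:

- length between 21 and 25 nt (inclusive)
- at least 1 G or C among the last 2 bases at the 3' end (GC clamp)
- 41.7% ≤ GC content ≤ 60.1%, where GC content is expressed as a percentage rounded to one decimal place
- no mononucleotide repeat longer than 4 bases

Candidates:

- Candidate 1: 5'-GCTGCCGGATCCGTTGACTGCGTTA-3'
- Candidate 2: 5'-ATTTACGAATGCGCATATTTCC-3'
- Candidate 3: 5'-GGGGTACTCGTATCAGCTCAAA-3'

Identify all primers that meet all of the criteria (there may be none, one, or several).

None of the candidates satisfy all criteria.

Candidate 1 (25 nt, A=3 T=7 G=8 C=7): length 25 ✓; 3' end TA has 0 G/C, need ≥1 ✗; GC 15/25 = 60.0% ✓; longest run = 2 ✓ — fails.
Candidate 2 (22 nt, A=6 T=8 G=3 C=5): length 22 ✓; 3' end CC has 2 G/C ✓; GC 8/22 = 36.4%, outside 41.7–60.1% ✗; longest run = 3 ✓ — fails.
Candidate 3 (22 nt, A=6 T=5 G=6 C=5): length 22 ✓; 3' end AA has 0 G/C, need ≥1 ✗; GC 11/22 = 50.0% ✓; longest run = 4 ✓ — fails.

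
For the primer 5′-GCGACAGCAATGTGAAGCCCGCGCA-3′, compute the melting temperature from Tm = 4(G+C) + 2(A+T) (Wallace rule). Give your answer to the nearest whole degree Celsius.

82°C

Base counts: A=7, T=2, G=8, C=8 (length 25).
Tm = 2·(7+2) + 4·(8+8) = 2·9 + 4·16 = 18 + 64 = 82°C.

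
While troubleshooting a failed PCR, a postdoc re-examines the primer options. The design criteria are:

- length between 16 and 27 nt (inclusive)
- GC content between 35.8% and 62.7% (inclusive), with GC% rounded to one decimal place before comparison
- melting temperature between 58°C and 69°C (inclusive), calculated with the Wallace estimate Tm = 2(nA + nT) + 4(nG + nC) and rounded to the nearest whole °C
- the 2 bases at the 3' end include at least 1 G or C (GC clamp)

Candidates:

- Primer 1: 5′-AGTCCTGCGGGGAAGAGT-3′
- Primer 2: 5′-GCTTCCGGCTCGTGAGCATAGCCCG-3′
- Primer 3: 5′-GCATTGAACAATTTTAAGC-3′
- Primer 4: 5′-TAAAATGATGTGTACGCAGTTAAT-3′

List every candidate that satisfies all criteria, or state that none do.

Primer 1 only.

Primer 1 (18 nt, A=4 T=3 G=8 C=3): length 18 ✓; GC 11/18 = 61.1% ✓; Tm = 2·7 + 4·11 = 58°C ✓; 3' end GT has 1 G/C ✓ — passes.
Primer 2 (25 nt, A=3 T=5 G=8 C=9): length 25 ✓; GC 17/25 = 68.0%, outside 35.8–62.7% ✗; Tm = 2·8 + 4·17 = 84°C, outside 58–69°C ✗; 3' end CG has 2 G/C ✓ — fails.
Primer 3 (19 nt, A=7 T=6 G=3 C=3): length 19 ✓; GC 6/19 = 31.6%, outside 35.8–62.7% ✗; Tm = 2·13 + 4·6 = 50°C, outside 58–69°C ✗; 3' end GC has 2 G/C ✓ — fails.
Primer 4 (24 nt, A=9 T=8 G=5 C=2): length 24 ✓; GC 7/24 = 29.2%, outside 35.8–62.7% ✗; Tm = 2·17 + 4·7 = 62°C ✓; 3' end AT has 0 G/C, need ≥1 ✗ — fails.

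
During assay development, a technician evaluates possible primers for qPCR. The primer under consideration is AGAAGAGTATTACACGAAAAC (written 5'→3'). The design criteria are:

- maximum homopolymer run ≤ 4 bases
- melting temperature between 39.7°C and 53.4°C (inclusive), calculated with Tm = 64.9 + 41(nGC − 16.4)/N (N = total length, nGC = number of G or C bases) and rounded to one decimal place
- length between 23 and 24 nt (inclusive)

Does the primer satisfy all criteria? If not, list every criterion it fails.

Fails: length.

Base counts: A=11, T=3, G=4, C=3 (length 21).
homopolymer run: longest run = 4 ✓
Tm: Tm = 64.9 + 41·(7 − 16.4)/21 = 46.5°C ✓
length: length 21, outside 23–24 ✗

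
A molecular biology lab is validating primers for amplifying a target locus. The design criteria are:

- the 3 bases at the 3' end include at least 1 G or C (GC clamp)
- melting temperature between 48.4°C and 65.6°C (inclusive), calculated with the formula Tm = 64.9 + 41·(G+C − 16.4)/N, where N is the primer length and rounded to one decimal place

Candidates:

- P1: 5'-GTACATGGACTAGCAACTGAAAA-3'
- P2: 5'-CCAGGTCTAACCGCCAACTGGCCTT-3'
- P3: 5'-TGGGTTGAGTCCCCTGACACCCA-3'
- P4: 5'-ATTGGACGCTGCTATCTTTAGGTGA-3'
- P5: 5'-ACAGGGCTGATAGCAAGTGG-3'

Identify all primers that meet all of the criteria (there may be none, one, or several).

P1 (23 nt, A=10 T=4 G=5 C=4): 3' end AAA has 0 G/C, need ≥1 ✗; Tm = 64.9 + 41·(9 − 16.4)/23 = 51.7°C ✓ — fails.
P2 (25 nt, A=5 T=5 G=5 C=10): 3' end CTT has 1 G/C ✓; Tm = 64.9 + 41·(15 − 16.4)/25 = 62.6°C ✓ — passes.
P3 (23 nt, A=4 T=5 G=6 C=8): 3' end CCA has 2 G/C ✓; Tm = 64.9 + 41·(14 − 16.4)/23 = 60.6°C ✓ — passes.
P4 (25 nt, A=5 T=9 G=7 C=4): 3' end TGA has 1 G/C ✓; Tm = 64.9 + 41·(11 − 16.4)/25 = 56.0°C ✓ — passes.
P5 (20 nt, A=6 T=3 G=8 C=3): 3' end TGG has 2 G/C ✓; Tm = 64.9 + 41·(11 − 16.4)/20 = 53.8°C ✓ — passes.

P2, P3, P4 and P5.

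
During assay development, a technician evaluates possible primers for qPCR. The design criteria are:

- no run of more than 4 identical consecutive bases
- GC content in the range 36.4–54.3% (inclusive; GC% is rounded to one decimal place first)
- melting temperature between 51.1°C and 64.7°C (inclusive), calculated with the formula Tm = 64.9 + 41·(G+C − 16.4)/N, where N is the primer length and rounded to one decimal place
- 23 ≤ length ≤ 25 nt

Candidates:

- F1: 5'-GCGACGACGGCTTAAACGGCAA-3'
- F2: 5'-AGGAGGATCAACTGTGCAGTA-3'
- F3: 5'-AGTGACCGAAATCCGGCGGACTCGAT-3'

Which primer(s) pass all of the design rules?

None of the candidates satisfy all criteria.

F1 (22 nt, A=7 T=2 G=7 C=6): longest run = 3 ✓; GC 13/22 = 59.1%, outside 36.4–54.3% ✗; Tm = 64.9 + 41·(13 − 16.4)/22 = 58.6°C ✓; length 22, outside 23–25 ✗ — fails.
F2 (21 nt, A=7 T=4 G=7 C=3): longest run = 2 ✓; GC 10/21 = 47.6% ✓; Tm = 64.9 + 41·(10 − 16.4)/21 = 52.4°C ✓; length 21, outside 23–25 ✗ — fails.
F3 (26 nt, A=7 T=4 G=8 C=7): longest run = 3 ✓; GC 15/26 = 57.7%, outside 36.4–54.3% ✗; Tm = 64.9 + 41·(15 − 16.4)/26 = 62.7°C ✓; length 26, outside 23–25 ✗ — fails.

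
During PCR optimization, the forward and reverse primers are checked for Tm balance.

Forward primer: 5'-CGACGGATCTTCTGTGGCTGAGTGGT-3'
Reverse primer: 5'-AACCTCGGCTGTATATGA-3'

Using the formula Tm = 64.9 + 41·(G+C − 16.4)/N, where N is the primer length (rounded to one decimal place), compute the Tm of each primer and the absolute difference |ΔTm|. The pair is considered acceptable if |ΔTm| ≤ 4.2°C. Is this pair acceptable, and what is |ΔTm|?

|ΔTm| = 16.9°C; the pair is not acceptable.

Forward: G+C = 15, N = 26 → Tm = 64.9 + 41·(15 − 16.4)/26 = 62.7°C.
Reverse: G+C = 8, N = 18 → Tm = 64.9 + 41·(8 − 16.4)/18 = 45.8°C.
|ΔTm| = |62.7 − 45.8| = 16.9°C, > 4.2°C.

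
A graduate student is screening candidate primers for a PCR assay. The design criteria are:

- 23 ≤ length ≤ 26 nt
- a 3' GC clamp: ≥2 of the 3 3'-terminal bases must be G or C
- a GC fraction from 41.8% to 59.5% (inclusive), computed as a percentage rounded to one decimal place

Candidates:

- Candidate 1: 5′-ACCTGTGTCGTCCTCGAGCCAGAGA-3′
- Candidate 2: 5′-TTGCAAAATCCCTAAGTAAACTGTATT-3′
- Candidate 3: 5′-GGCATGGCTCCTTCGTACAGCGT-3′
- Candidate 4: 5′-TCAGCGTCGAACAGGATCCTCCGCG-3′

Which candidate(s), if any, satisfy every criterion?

None of the candidates satisfy all criteria.

Candidate 1 (25 nt, A=5 T=5 G=7 C=8): length 25 ✓; 3' end AGA has 1 G/C, need ≥2 ✗; GC 15/25 = 60.0%, outside 41.8–59.5% ✗ — fails.
Candidate 2 (27 nt, A=10 T=9 G=3 C=5): length 27, outside 23–26 ✗; 3' end ATT has 0 G/C, need ≥2 ✗; GC 8/27 = 29.6%, outside 41.8–59.5% ✗ — fails.
Candidate 3 (23 nt, A=3 T=6 G=7 C=7): length 23 ✓; 3' end CGT has 2 G/C ✓; GC 14/23 = 60.9%, outside 41.8–59.5% ✗ — fails.
Candidate 4 (25 nt, A=5 T=4 G=7 C=9): length 25 ✓; 3' end GCG has 3 G/C ✓; GC 16/25 = 64.0%, outside 41.8–59.5% ✗ — fails.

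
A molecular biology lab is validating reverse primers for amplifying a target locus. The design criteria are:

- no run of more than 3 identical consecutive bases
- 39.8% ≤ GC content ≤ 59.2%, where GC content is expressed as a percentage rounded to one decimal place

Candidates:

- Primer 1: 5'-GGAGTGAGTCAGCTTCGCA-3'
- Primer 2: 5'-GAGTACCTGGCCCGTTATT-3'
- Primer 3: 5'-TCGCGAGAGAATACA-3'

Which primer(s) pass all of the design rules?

Primer 1 (19 nt, A=4 T=4 G=7 C=4): longest run = 2 ✓; GC 11/19 = 57.9% ✓ — passes.
Primer 2 (19 nt, A=3 T=6 G=5 C=5): longest run = 3 ✓; GC 10/19 = 52.6% ✓ — passes.
Primer 3 (15 nt, A=6 T=2 G=4 C=3): longest run = 2 ✓; GC 7/15 = 46.7% ✓ — passes.

Primer 1, Primer 2 and Primer 3.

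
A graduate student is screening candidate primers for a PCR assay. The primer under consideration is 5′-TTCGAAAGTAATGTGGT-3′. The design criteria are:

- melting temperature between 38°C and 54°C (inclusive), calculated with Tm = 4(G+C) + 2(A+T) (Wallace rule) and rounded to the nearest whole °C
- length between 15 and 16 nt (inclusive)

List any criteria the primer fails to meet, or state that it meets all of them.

Base counts: A=5, T=6, G=5, C=1 (length 17).
Tm: Tm = 2·11 + 4·6 = 46°C ✓
length: length 17, outside 15–16 ✗

Fails: length.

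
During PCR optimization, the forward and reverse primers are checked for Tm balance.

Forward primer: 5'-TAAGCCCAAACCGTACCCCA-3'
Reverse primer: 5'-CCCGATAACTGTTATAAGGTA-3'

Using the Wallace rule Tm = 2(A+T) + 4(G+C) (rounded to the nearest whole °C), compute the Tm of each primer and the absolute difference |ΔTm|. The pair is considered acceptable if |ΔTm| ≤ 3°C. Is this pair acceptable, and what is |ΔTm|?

Forward: A=7 T=2 G=2 C=9 → Tm = 2·9 + 4·11 = 62°C.
Reverse: A=7 T=6 G=4 C=4 → Tm = 2·13 + 4·8 = 58°C.
|ΔTm| = |62 − 58| = 4°C, > 3°C.

|ΔTm| = 4°C; the pair is not acceptable.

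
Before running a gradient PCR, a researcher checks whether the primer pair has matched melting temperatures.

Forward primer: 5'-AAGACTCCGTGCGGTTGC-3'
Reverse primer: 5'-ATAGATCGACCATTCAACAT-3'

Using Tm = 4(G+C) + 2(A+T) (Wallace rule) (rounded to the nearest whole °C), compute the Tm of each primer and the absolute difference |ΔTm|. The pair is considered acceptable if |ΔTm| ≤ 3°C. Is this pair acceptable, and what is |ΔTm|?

|ΔTm| = 4°C; the pair is not acceptable.

Forward: A=3 T=4 G=6 C=5 → Tm = 2·7 + 4·11 = 58°C.
Reverse: A=8 T=5 G=2 C=5 → Tm = 2·13 + 4·7 = 54°C.
|ΔTm| = |58 − 54| = 4°C, > 3°C.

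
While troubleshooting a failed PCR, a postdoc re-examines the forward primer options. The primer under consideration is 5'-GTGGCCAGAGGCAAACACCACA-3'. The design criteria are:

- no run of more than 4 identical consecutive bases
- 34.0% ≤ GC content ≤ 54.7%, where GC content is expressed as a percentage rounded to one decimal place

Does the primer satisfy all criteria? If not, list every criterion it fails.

Fails: GC content.

Base counts: A=8, T=1, G=6, C=7 (length 22).
homopolymer run: longest run = 3 ✓
GC content: GC 13/22 = 59.1%, outside 34.0–54.7% ✗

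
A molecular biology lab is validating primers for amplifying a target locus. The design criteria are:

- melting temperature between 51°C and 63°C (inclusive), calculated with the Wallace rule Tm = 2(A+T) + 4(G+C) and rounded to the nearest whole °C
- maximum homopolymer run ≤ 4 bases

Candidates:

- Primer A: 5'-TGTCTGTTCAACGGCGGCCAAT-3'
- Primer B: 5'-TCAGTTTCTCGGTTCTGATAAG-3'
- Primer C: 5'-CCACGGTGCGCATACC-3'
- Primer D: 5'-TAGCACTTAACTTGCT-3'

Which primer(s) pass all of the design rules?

Primer B and Primer C.

Primer A (22 nt, A=4 T=6 G=6 C=6): Tm = 2·10 + 4·12 = 68°C, outside 51–63°C ✗; longest run = 2 ✓ — fails.
Primer B (22 nt, A=4 T=9 G=5 C=4): Tm = 2·13 + 4·9 = 62°C ✓; longest run = 3 ✓ — passes.
Primer C (16 nt, A=3 T=2 G=4 C=7): Tm = 2·5 + 4·11 = 54°C ✓; longest run = 2 ✓ — passes.
Primer D (16 nt, A=4 T=6 G=2 C=4): Tm = 2·10 + 4·6 = 44°C, outside 51–63°C ✗; longest run = 2 ✓ — fails.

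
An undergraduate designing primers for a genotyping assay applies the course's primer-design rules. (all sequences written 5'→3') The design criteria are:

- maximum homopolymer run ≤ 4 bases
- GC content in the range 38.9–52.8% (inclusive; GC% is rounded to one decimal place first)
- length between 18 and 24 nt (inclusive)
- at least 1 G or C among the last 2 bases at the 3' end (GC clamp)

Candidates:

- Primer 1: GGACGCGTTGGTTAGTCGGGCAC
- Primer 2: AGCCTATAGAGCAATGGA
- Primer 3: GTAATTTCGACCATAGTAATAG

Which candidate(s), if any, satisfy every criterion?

Primer 1 (23 nt, A=3 T=5 G=10 C=5): longest run = 3 ✓; GC 15/23 = 65.2%, outside 38.9–52.8% ✗; length 23 ✓; 3' end AC has 1 G/C ✓ — fails.
Primer 2 (18 nt, A=7 T=3 G=5 C=3): longest run = 2 ✓; GC 8/18 = 44.4% ✓; length 18 ✓; 3' end GA has 1 G/C ✓ — passes.
Primer 3 (22 nt, A=8 T=7 G=4 C=3): longest run = 3 ✓; GC 7/22 = 31.8%, outside 38.9–52.8% ✗; length 22 ✓; 3' end AG has 1 G/C ✓ — fails.

Primer 2 only.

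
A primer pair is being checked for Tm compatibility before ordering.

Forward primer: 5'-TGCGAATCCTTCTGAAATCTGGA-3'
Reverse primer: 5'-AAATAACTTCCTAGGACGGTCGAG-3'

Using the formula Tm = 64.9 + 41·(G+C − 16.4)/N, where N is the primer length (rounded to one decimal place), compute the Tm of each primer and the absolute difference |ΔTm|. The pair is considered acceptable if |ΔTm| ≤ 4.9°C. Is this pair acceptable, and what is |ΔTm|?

|ΔTm| = 2.2°C; the pair is acceptable.

Forward: G+C = 10, N = 23 → Tm = 64.9 + 41·(10 − 16.4)/23 = 53.5°C.
Reverse: G+C = 11, N = 24 → Tm = 64.9 + 41·(11 − 16.4)/24 = 55.7°C.
|ΔTm| = |53.5 − 55.7| = 2.2°C, ≤ 4.9°C.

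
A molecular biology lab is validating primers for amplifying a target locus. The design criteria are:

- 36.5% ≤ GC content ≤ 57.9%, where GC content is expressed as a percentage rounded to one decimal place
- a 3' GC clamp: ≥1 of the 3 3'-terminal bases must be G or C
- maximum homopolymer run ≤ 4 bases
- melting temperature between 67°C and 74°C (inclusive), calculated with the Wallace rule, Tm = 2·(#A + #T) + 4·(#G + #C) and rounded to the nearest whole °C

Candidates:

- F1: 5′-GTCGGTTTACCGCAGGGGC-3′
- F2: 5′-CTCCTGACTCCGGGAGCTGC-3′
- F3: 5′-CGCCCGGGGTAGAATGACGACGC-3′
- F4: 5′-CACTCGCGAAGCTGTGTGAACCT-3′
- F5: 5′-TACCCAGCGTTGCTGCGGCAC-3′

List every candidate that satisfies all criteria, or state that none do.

F1 (19 nt, A=2 T=4 G=8 C=5): GC 13/19 = 68.4%, outside 36.5–57.9% ✗; 3' end GGC has 3 G/C ✓; longest run = 4 ✓; Tm = 2·6 + 4·13 = 64°C, outside 67–74°C ✗ — fails.
F2 (20 nt, A=2 T=4 G=6 C=8): GC 14/20 = 70.0%, outside 36.5–57.9% ✗; 3' end TGC has 2 G/C ✓; longest run = 3 ✓; Tm = 2·6 + 4·14 = 68°C ✓ — fails.
F3 (23 nt, A=5 T=2 G=9 C=7): GC 16/23 = 69.6%, outside 36.5–57.9% ✗; 3' end CGC has 3 G/C ✓; longest run = 4 ✓; Tm = 2·7 + 4·16 = 78°C, outside 67–74°C ✗ — fails.
F4 (23 nt, A=5 T=5 G=6 C=7): GC 13/23 = 56.5% ✓; 3' end CCT has 2 G/C ✓; longest run = 2 ✓; Tm = 2·10 + 4·13 = 72°C ✓ — passes.
F5 (21 nt, A=3 T=4 G=6 C=8): GC 14/21 = 66.7%, outside 36.5–57.9% ✗; 3' end CAC has 2 G/C ✓; longest run = 3 ✓; Tm = 2·7 + 4·14 = 70°C ✓ — fails.

F4 only.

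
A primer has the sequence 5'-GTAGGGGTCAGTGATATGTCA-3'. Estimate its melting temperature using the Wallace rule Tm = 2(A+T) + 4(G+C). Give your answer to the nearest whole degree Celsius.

Base counts: A=5, T=6, G=8, C=2 (length 21).
Tm = 2·(5+6) + 4·(8+2) = 2·11 + 4·10 = 22 + 40 = 62°C.

62°C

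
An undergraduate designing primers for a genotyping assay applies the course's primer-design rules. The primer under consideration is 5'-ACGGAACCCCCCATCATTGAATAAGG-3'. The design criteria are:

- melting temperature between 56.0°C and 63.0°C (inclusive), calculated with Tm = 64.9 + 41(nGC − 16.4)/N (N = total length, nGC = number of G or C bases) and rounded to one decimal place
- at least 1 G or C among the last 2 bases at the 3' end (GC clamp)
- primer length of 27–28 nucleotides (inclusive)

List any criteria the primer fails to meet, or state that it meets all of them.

Base counts: A=9, T=4, G=5, C=8 (length 26).
Tm: Tm = 64.9 + 41·(13 − 16.4)/26 = 59.5°C ✓
GC clamp: 3' end GG has 2 G/C ✓
length: length 26, outside 27–28 ✗

Fails: length.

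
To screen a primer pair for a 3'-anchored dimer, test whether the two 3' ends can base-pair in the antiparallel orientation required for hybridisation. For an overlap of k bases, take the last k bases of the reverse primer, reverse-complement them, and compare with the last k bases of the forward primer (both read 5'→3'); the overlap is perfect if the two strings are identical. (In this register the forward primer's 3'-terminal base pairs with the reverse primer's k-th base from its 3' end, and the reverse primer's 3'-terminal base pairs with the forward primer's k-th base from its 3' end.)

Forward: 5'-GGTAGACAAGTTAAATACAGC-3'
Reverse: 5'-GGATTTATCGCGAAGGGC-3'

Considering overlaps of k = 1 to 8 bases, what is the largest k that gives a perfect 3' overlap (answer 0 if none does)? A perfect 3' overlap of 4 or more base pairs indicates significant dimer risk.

Last 8 bases (5'→3') — forward …AATACAGC, reverse …CGAAGGGC.
Reverse complement of the reverse primer's last 8 bases: GCCCTTCG; its first k bases are the reverse complement of the reverse primer's last k bases, so a perfect k-base overlap needs the forward primer's last k bases to equal them.
Comparing (forward last k vs required): k=1: C vs G ✗; k=2: GC vs GC ✓; k=3: AGC vs GCC ✗; k=4: CAGC vs GCCC ✗; k=5: ACAGC vs GCCCT ✗; k=6: TACAGC vs GCCCTT ✗; k=7: ATACAGC vs GCCCTTC ✗; k=8: AATACAGC vs GCCCTTCG ✗.
Only k = 2 is perfect, so the longest perfect 3' overlap is 2.

Longest perfect overlap: 2 complementary base pairs; below the dimer-risk threshold (threshold 4).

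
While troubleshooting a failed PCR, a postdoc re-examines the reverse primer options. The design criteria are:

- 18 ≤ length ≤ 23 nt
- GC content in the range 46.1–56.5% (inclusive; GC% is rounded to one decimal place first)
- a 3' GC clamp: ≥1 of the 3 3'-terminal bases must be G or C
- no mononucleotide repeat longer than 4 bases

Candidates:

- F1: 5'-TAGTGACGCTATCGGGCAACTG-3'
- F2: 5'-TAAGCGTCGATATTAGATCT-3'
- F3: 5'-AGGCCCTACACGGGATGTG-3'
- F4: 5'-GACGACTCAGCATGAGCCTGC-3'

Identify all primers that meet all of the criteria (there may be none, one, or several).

F1 only.

F1 (22 nt, A=5 T=5 G=7 C=5): length 22 ✓; GC 12/22 = 54.5% ✓; 3' end CTG has 2 G/C ✓; longest run = 3 ✓ — passes.
F2 (20 nt, A=6 T=7 G=4 C=3): length 20 ✓; GC 7/20 = 35.0%, outside 46.1–56.5% ✗; 3' end TCT has 1 G/C ✓; longest run = 2 ✓ — fails.
F3 (19 nt, A=4 T=3 G=7 C=5): length 19 ✓; GC 12/19 = 63.2%, outside 46.1–56.5% ✗; 3' end GTG has 2 G/C ✓; longest run = 3 ✓ — fails.
F4 (21 nt, A=5 T=3 G=6 C=7): length 21 ✓; GC 13/21 = 61.9%, outside 46.1–56.5% ✗; 3' end TGC has 2 G/C ✓; longest run = 2 ✓ — fails.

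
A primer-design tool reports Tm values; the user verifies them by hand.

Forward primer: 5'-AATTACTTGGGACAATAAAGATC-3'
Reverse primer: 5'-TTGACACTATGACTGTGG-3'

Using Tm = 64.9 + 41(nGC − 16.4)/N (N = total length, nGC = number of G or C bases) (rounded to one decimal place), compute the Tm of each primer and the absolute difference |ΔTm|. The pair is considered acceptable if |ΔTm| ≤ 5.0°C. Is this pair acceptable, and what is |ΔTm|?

|ΔTm| = 2.3°C; the pair is acceptable.

Forward: G+C = 7, N = 23 → Tm = 64.9 + 41·(7 − 16.4)/23 = 48.1°C.
Reverse: G+C = 8, N = 18 → Tm = 64.9 + 41·(8 − 16.4)/18 = 45.8°C.
|ΔTm| = |48.1 − 45.8| = 2.3°C, ≤ 5.0°C.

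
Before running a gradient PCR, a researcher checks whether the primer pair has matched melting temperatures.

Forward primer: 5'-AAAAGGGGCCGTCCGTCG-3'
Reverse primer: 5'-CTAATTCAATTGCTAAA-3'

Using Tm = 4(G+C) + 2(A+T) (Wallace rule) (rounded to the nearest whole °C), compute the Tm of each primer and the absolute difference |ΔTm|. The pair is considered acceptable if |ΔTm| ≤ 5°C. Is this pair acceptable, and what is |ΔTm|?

|ΔTm| = 18°C; the pair is not acceptable.

Forward: A=4 T=2 G=7 C=5 → Tm = 2·6 + 4·12 = 60°C.
Reverse: A=7 T=6 G=1 C=3 → Tm = 2·13 + 4·4 = 42°C.
|ΔTm| = |60 − 42| = 18°C, > 5°C.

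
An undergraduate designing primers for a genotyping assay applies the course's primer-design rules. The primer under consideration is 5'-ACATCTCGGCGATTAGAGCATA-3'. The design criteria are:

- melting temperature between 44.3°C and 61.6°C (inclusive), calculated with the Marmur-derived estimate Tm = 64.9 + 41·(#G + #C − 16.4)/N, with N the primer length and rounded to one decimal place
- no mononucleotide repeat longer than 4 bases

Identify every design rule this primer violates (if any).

Meets all criteria.

Base counts: A=7, T=5, G=5, C=5 (length 22).
Tm: Tm = 64.9 + 41·(10 − 16.4)/22 = 53.0°C ✓
homopolymer run: longest run = 2 ✓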